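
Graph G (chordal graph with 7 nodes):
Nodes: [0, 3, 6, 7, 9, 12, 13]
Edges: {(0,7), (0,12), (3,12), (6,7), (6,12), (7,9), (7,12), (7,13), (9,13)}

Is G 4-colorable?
Yes, G is 4-colorable

A valid 4-coloring: color 1: [3, 7]; color 2: [12, 13]; color 3: [0, 6, 9].
(χ(G) = 3 ≤ 4.)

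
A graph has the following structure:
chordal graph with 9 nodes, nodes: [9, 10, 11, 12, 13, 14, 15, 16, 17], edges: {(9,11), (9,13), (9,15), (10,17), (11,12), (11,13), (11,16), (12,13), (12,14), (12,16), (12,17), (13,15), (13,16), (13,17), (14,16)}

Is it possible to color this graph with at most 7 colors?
Yes, G is 7-colorable

A valid 7-coloring: color 1: [10, 13, 14]; color 2: [9, 12]; color 3: [15, 16, 17]; color 4: [11].
(χ(G) = 4 ≤ 7.)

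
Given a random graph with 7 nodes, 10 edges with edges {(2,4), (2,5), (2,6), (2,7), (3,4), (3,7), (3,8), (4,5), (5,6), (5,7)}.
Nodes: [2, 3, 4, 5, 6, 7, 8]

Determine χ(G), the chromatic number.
χ(G) = 3

Clique number ω(G) = 3 (lower bound: χ ≥ ω).
The clique on [2, 4, 5] has size 3, forcing χ ≥ 3, and the coloring below uses 3 colors, so χ(G) = 3.
A valid 3-coloring: color 1: [2, 3]; color 2: [5, 8]; color 3: [4, 6, 7].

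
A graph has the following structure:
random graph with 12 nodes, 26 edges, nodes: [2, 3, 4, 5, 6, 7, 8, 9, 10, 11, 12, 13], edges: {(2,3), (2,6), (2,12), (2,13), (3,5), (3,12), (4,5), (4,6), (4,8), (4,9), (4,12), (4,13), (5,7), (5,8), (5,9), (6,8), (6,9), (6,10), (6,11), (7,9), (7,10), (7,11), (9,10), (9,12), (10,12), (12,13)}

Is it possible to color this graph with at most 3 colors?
No, G is not 3-colorable

Odd cycle [10, 7, 5, 4, 6] needs 3 colors (χ ≥ 3).
Vertex 9 is adjacent to every vertex of [4, 5, 6, 7, 10], which already need 3 colors among themselves, so 9 needs a new color (χ ≥ 4).
Hence χ(G) ≥ 4 > 3, so no proper 3-coloring exists.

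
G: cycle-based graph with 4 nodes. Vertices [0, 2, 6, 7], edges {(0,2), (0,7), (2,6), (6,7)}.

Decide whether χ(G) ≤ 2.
Yes, G is 2-colorable

A valid 2-coloring: color 1: [2, 7]; color 2: [0, 6].
(χ(G) = 2 ≤ 2.)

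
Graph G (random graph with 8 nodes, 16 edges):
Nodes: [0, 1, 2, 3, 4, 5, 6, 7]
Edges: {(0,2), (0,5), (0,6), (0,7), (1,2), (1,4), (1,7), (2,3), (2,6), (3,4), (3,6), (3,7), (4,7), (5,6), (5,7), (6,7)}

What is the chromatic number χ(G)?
Clique number ω(G) = 4 (lower bound: χ ≥ ω).
The clique on [0, 5, 6, 7] has size 4, forcing χ ≥ 4, and the coloring below uses 4 colors, so χ(G) = 4.
A valid 4-coloring: color 1: [2, 7]; color 2: [4, 6]; color 3: [0, 1, 3]; color 4: [5].

χ(G) = 4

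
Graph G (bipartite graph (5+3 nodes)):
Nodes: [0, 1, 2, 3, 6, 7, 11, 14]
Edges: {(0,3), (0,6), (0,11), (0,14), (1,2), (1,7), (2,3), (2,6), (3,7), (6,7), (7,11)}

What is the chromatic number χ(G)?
χ(G) = 2

Clique number ω(G) = 2 (lower bound: χ ≥ ω).
The graph is bipartite (no odd cycle), so 2 colors suffice: χ(G) = 2.
A valid 2-coloring: color 1: [0, 2, 7]; color 2: [1, 3, 6, 11, 14].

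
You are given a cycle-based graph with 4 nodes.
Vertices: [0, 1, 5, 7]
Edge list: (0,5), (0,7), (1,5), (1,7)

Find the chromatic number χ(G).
χ(G) = 2

Clique number ω(G) = 2 (lower bound: χ ≥ ω).
The graph is bipartite (no odd cycle), so 2 colors suffice: χ(G) = 2.
A valid 2-coloring: color 1: [0, 1]; color 2: [5, 7].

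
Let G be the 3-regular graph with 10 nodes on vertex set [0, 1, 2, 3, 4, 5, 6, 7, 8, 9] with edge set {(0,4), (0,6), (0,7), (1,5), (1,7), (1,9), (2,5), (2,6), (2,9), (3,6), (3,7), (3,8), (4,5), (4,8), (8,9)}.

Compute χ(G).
χ(G) = 3

Clique number ω(G) = 2 (lower bound: χ ≥ ω).
Odd cycle [2, 5, 4, 0, 6] needs 3 colors (χ ≥ 3).
The coloring below uses 3 colors, so χ(G) = 3.
A valid 3-coloring: color 1: [0, 1, 2, 8]; color 2: [5, 6, 7, 9]; color 3: [3, 4].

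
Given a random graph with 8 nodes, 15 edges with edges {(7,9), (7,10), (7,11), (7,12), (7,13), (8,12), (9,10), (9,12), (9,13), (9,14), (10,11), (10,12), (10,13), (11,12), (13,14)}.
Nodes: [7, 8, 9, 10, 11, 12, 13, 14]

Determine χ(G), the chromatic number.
χ(G) = 4

Clique number ω(G) = 4 (lower bound: χ ≥ ω).
The clique on [7, 9, 10, 12] has size 4, forcing χ ≥ 4, and the coloring below uses 4 colors, so χ(G) = 4.
A valid 4-coloring: color 1: [8, 9, 11]; color 2: [10, 14]; color 3: [7]; color 4: [12, 13].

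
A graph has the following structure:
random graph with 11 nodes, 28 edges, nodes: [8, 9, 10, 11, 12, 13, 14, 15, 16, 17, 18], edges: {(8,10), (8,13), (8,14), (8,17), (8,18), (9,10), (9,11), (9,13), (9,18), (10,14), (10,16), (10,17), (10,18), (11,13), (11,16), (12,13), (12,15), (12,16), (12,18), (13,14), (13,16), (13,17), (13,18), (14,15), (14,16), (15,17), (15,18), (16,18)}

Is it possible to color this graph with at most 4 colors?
Yes, G is 4-colorable

A valid 4-coloring: color 1: [10, 13, 15]; color 2: [11, 14, 17, 18]; color 3: [8, 9, 16]; color 4: [12].
(χ(G) = 4 ≤ 4.)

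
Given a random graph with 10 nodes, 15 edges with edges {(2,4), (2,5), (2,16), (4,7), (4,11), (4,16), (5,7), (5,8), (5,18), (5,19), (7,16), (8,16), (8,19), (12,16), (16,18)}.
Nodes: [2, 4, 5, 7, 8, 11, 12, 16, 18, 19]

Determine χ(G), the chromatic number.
χ(G) = 3

Clique number ω(G) = 3 (lower bound: χ ≥ ω).
The clique on [2, 4, 16] has size 3, forcing χ ≥ 3, and the coloring below uses 3 colors, so χ(G) = 3.
A valid 3-coloring: color 1: [5, 11, 16]; color 2: [4, 12, 18, 19]; color 3: [2, 7, 8].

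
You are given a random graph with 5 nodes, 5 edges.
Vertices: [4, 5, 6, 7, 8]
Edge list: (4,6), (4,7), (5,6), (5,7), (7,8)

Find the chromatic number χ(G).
Clique number ω(G) = 2 (lower bound: χ ≥ ω).
The graph is bipartite (no odd cycle), so 2 colors suffice: χ(G) = 2.
A valid 2-coloring: color 1: [6, 7]; color 2: [4, 5, 8].

χ(G) = 2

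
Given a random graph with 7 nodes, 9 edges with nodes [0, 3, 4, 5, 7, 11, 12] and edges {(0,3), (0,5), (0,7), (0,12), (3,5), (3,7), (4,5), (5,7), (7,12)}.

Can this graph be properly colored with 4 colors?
A valid 4-coloring: color 1: [0, 4, 11]; color 2: [5, 12]; color 3: [7]; color 4: [3].
(χ(G) = 4 ≤ 4.)

Yes, G is 4-colorable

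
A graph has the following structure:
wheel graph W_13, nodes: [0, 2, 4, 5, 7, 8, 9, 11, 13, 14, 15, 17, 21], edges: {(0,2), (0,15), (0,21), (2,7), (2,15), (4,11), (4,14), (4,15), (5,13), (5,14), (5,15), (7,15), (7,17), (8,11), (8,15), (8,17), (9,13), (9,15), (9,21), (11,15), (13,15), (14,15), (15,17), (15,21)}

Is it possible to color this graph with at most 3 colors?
Yes, G is 3-colorable

A valid 3-coloring: color 1: [15]; color 2: [0, 4, 5, 7, 8, 9]; color 3: [2, 11, 13, 14, 17, 21].
(χ(G) = 3 ≤ 3.)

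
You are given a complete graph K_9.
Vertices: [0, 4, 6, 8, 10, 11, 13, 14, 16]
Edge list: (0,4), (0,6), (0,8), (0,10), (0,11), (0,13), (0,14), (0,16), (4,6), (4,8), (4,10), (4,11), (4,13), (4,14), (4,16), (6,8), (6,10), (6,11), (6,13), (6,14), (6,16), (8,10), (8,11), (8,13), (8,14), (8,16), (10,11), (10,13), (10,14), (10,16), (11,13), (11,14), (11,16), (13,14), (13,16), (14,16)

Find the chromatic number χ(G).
χ(G) = 9

Clique number ω(G) = 9 (lower bound: χ ≥ ω).
The clique on [0, 4, 6, 8, 10, 11, 13, 14, 16] has size 9, forcing χ ≥ 9, and the coloring below uses 9 colors, so χ(G) = 9.
A valid 9-coloring: color 1: [13]; color 2: [14]; color 3: [16]; color 4: [6]; color 5: [0]; color 6: [11]; color 7: [8]; color 8: [4]; color 9: [10].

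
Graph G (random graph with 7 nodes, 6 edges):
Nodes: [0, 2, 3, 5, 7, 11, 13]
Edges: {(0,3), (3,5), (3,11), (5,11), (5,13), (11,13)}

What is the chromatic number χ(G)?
χ(G) = 3

Clique number ω(G) = 3 (lower bound: χ ≥ ω).
The clique on [3, 5, 11] has size 3, forcing χ ≥ 3, and the coloring below uses 3 colors, so χ(G) = 3.
A valid 3-coloring: color 1: [0, 2, 7, 11]; color 2: [3, 13]; color 3: [5].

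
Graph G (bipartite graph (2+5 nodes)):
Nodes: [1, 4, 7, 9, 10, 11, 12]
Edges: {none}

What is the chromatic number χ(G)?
Clique number ω(G) = 1 (lower bound: χ ≥ ω).
The graph has no edges, so one color suffices: χ(G) = 1.
A valid 1-coloring: color 1: [1, 4, 7, 9, 10, 11, 12].

χ(G) = 1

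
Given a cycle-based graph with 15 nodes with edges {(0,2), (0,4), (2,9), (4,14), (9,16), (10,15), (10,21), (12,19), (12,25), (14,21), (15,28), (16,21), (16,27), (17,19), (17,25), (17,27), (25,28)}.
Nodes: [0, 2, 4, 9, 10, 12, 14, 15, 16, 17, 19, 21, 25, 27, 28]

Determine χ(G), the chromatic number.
Clique number ω(G) = 2 (lower bound: χ ≥ ω).
Odd cycle [9, 16, 21, 14, 4, 0, 2] needs 3 colors (χ ≥ 3).
The coloring below uses 3 colors, so χ(G) = 3.
A valid 3-coloring: color 1: [2, 10, 12, 14, 16, 17, 28]; color 2: [0, 9, 15, 19, 21, 25, 27]; color 3: [4].

χ(G) = 3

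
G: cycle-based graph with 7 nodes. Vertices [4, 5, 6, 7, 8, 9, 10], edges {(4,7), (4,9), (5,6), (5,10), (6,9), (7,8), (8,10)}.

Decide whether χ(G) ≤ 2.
No, G is not 2-colorable

Odd cycle [10, 5, 6, 9, 4, 7, 8] needs 3 colors (χ ≥ 3).
Hence χ(G) ≥ 3 > 2, so no proper 2-coloring exists.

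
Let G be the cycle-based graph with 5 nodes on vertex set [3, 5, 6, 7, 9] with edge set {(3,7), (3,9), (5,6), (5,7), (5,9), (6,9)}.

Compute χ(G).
Clique number ω(G) = 3 (lower bound: χ ≥ ω).
The clique on [5, 6, 9] has size 3, forcing χ ≥ 3, and the coloring below uses 3 colors, so χ(G) = 3.
A valid 3-coloring: color 1: [3, 5]; color 2: [7, 9]; color 3: [6].

χ(G) = 3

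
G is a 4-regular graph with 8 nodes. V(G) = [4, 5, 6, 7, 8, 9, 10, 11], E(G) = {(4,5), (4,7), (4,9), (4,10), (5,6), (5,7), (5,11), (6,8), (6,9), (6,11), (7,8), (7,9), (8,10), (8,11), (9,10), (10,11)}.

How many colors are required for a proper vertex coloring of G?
χ(G) = 3

Clique number ω(G) = 3 (lower bound: χ ≥ ω).
The clique on [8, 10, 11] has size 3, forcing χ ≥ 3, and the coloring below uses 3 colors, so χ(G) = 3.
A valid 3-coloring: color 1: [5, 8, 9]; color 2: [6, 7, 10]; color 3: [4, 11].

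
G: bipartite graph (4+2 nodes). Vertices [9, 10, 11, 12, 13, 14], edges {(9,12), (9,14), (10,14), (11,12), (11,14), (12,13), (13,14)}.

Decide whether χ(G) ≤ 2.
A valid 2-coloring: color 1: [12, 14]; color 2: [9, 10, 11, 13].
(χ(G) = 2 ≤ 2.)

Yes, G is 2-colorable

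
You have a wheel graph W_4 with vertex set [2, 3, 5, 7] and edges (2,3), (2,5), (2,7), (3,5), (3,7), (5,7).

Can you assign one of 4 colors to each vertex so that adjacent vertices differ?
A valid 4-coloring: color 1: [7]; color 2: [2]; color 3: [5]; color 4: [3].
(χ(G) = 4 ≤ 4.)

Yes, G is 4-colorable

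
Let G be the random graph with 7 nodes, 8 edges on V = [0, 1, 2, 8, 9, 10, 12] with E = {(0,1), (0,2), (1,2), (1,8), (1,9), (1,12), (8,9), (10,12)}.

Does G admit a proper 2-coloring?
No, G is not 2-colorable

The clique on vertices [0, 1, 2] has size 3 > 2, so it alone needs 3 colors.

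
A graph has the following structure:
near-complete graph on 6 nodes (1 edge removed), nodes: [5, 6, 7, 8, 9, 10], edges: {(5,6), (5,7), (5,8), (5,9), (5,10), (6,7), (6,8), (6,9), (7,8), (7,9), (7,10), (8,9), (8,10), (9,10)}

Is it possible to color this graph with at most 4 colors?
No, G is not 4-colorable

The clique on vertices [5, 7, 8, 9, 10] has size 5 > 4, so it alone needs 5 colors.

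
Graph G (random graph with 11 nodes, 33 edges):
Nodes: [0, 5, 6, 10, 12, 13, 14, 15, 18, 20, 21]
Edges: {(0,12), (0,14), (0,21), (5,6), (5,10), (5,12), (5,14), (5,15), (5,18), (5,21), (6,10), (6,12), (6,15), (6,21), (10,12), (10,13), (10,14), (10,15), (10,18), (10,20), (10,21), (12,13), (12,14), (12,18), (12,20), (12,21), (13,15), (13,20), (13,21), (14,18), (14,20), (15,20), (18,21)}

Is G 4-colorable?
No, G is not 4-colorable

The clique on vertices [5, 10, 12, 18, 21] has size 5 > 4, so it alone needs 5 colors.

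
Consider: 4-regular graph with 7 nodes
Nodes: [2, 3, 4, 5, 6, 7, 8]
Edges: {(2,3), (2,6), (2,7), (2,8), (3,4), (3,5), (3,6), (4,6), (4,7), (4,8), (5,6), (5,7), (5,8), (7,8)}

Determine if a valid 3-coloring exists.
A valid 3-coloring: color 1: [3, 7]; color 2: [6, 8]; color 3: [2, 4, 5].
(χ(G) = 3 ≤ 3.)

Yes, G is 3-colorable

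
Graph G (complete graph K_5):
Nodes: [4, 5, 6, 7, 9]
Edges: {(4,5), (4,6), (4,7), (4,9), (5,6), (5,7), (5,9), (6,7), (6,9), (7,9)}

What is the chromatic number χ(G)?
χ(G) = 5

Clique number ω(G) = 5 (lower bound: χ ≥ ω).
The clique on [4, 5, 6, 7, 9] has size 5, forcing χ ≥ 5, and the coloring below uses 5 colors, so χ(G) = 5.
A valid 5-coloring: color 1: [7]; color 2: [6]; color 3: [5]; color 4: [4]; color 5: [9].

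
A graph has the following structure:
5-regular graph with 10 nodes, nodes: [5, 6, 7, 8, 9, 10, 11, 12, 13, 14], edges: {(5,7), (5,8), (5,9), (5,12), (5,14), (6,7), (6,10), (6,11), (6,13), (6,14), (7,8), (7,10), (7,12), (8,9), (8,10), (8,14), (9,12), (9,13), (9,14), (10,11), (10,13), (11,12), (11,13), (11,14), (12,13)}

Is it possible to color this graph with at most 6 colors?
Yes, G is 6-colorable

A valid 6-coloring: color 1: [6, 8, 12]; color 2: [7, 9, 11]; color 3: [5, 10]; color 4: [13, 14].
(χ(G) = 4 ≤ 6.)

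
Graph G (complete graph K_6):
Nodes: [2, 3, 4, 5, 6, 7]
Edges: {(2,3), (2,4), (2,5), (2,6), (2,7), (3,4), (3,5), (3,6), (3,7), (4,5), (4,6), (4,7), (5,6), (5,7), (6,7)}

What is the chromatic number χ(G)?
Clique number ω(G) = 6 (lower bound: χ ≥ ω).
The clique on [2, 3, 4, 5, 6, 7] has size 6, forcing χ ≥ 6, and the coloring below uses 6 colors, so χ(G) = 6.
A valid 6-coloring: color 1: [6]; color 2: [2]; color 3: [4]; color 4: [5]; color 5: [3]; color 6: [7].

χ(G) = 6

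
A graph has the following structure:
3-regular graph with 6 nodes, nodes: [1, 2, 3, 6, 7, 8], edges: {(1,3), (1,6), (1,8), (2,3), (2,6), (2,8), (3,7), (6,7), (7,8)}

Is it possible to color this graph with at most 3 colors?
Yes, G is 3-colorable

A valid 3-coloring: color 1: [1, 2, 7]; color 2: [3, 6, 8].
(χ(G) = 2 ≤ 3.)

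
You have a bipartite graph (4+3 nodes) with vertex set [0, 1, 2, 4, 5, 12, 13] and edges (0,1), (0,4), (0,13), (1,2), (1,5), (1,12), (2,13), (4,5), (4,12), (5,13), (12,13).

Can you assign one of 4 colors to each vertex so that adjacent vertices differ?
Yes, G is 4-colorable

A valid 4-coloring: color 1: [1, 4, 13]; color 2: [0, 2, 5, 12].
(χ(G) = 2 ≤ 4.)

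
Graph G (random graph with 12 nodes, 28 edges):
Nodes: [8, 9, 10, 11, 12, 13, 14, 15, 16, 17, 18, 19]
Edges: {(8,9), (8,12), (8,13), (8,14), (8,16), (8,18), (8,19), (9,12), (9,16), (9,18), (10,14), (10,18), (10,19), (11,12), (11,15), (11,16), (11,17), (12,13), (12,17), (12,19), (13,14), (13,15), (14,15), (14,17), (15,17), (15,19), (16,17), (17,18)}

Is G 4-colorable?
A valid 4-coloring: color 1: [8, 10, 15]; color 2: [12, 14, 16, 18]; color 3: [9, 13, 17, 19]; color 4: [11].
(χ(G) = 4 ≤ 4.)

Yes, G is 4-colorable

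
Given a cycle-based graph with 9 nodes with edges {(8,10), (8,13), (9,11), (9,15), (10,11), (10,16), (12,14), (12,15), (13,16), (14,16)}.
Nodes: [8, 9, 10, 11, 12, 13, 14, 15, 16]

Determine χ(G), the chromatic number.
χ(G) = 3

Clique number ω(G) = 2 (lower bound: χ ≥ ω).
Odd cycle [16, 14, 12, 15, 9, 11, 10] needs 3 colors (χ ≥ 3).
The coloring below uses 3 colors, so χ(G) = 3.
A valid 3-coloring: color 1: [10, 13, 14, 15]; color 2: [8, 11, 12, 16]; color 3: [9].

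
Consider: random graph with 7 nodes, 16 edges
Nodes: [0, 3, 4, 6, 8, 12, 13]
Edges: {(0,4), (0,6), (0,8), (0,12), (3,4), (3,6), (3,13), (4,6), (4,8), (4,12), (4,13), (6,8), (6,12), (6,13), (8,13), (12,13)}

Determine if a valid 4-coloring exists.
Yes, G is 4-colorable

A valid 4-coloring: color 1: [4]; color 2: [6]; color 3: [0, 13]; color 4: [3, 8, 12].
(χ(G) = 4 ≤ 4.)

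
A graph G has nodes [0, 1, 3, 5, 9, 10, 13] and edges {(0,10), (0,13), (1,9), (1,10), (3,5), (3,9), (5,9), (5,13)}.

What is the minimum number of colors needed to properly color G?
Clique number ω(G) = 3 (lower bound: χ ≥ ω).
The clique on [3, 5, 9] has size 3, forcing χ ≥ 3, and the coloring below uses 3 colors, so χ(G) = 3.
A valid 3-coloring: color 1: [9, 10, 13]; color 2: [0, 1, 5]; color 3: [3].

χ(G) = 3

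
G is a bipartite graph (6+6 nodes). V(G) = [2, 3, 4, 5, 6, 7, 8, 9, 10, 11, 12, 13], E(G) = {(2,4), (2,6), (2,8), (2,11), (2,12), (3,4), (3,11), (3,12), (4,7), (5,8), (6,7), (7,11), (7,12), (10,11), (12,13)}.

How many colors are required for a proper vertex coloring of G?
Clique number ω(G) = 2 (lower bound: χ ≥ ω).
The graph is bipartite (no odd cycle), so 2 colors suffice: χ(G) = 2.
A valid 2-coloring: color 1: [2, 3, 5, 7, 9, 10, 13]; color 2: [4, 6, 8, 11, 12].

χ(G) = 2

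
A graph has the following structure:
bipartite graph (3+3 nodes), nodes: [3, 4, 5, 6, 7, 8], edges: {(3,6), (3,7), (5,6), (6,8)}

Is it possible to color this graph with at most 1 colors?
Edge (6,8) forces its endpoints to differ, so 1 color is not enough.

No, G is not 1-colorable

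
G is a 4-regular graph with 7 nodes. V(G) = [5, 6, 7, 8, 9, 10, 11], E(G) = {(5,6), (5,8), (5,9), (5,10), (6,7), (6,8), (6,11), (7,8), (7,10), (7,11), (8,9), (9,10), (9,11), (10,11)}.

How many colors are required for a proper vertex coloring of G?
Clique number ω(G) = 3 (lower bound: χ ≥ ω).
Suppose a proper 3-coloring c exists. The clique [5, 6, 8] takes 3 distinct colors; by symmetry let c(5) = 1, c(6) = 2, c(8) = 3.
- Vertex 7: neighbors [6, 8] already have colors [2, 3] ⇒ c(7) = 1.
- Vertex 9: neighbors [5, 8] already have colors [1, 3] ⇒ c(9) = 2.
- Vertex 10: neighbors [5, 9] already have colors [1, 2] ⇒ c(10) = 3.
- Vertex 11: neighbors [7, 6, 10] already have colors [1, 2, 3] — all 3 colors blocked. Contradiction.
The forced assignments end in a contradiction, so G has no proper 3-coloring (χ ≥ 4).
The coloring below uses 4 colors, so χ(G) = 4.
A valid 4-coloring: color 1: [6, 9]; color 2: [8, 10]; color 3: [5, 7]; color 4: [11].

χ(G) = 4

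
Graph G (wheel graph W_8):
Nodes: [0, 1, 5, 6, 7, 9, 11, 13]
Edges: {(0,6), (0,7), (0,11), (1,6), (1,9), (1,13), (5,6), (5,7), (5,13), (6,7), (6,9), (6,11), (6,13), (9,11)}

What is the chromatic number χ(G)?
χ(G) = 4

Clique number ω(G) = 3 (lower bound: χ ≥ ω).
Odd cycle [0, 7, 5, 13, 1, 9, 11] needs 3 colors (χ ≥ 3).
Vertex 6 is adjacent to every vertex of [0, 1, 5, 7, 9, 11, 13], which already need 3 colors among themselves, so 6 needs a new color (χ ≥ 4).
The coloring below uses 4 colors, so χ(G) = 4.
A valid 4-coloring: color 1: [6]; color 2: [0, 5, 9]; color 3: [7, 11, 13]; color 4: [1].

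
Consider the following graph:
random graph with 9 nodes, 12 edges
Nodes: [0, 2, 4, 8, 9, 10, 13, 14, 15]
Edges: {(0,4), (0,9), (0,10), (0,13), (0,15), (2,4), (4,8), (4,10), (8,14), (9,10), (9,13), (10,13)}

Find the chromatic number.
Clique number ω(G) = 4 (lower bound: χ ≥ ω).
The clique on [0, 9, 10, 13] has size 4, forcing χ ≥ 4, and the coloring below uses 4 colors, so χ(G) = 4.
A valid 4-coloring: color 1: [0, 2, 8]; color 2: [4, 9, 14, 15]; color 3: [10]; color 4: [13].

χ(G) = 4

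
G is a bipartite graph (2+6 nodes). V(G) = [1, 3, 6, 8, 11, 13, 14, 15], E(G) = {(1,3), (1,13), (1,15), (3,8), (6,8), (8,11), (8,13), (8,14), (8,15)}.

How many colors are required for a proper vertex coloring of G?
Clique number ω(G) = 2 (lower bound: χ ≥ ω).
The graph is bipartite (no odd cycle), so 2 colors suffice: χ(G) = 2.
A valid 2-coloring: color 1: [1, 8]; color 2: [3, 6, 11, 13, 14, 15].

χ(G) = 2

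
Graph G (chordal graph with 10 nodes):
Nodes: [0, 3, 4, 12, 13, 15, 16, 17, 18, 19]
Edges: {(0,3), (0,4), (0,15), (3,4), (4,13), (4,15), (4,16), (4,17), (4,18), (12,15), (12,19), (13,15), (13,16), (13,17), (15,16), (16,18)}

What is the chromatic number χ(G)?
Clique number ω(G) = 4 (lower bound: χ ≥ ω).
The clique on [4, 13, 15, 16] has size 4, forcing χ ≥ 4, and the coloring below uses 4 colors, so χ(G) = 4.
A valid 4-coloring: color 1: [4, 12]; color 2: [3, 15, 17, 18, 19]; color 3: [0, 13]; color 4: [16].

χ(G) = 4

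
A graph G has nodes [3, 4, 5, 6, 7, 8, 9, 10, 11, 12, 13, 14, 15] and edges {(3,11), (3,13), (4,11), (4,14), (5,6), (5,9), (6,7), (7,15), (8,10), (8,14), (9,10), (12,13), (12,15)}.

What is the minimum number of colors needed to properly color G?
χ(G) = 3

Clique number ω(G) = 2 (lower bound: χ ≥ ω).
Odd cycle [6, 7, 15, 12, 13, 3, 11, 4, 14, 8, 10, 9, 5] needs 3 colors (χ ≥ 3).
The coloring below uses 3 colors, so χ(G) = 3.
A valid 3-coloring: color 1: [3, 4, 6, 8, 9, 12]; color 2: [5, 7, 10, 11, 13, 14]; color 3: [15].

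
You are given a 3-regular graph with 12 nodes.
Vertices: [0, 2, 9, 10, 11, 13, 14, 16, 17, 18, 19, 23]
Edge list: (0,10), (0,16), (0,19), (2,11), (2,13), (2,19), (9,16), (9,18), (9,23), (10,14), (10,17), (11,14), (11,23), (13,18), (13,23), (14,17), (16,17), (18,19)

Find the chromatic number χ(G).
Clique number ω(G) = 3 (lower bound: χ ≥ ω).
The clique on [10, 14, 17] has size 3, forcing χ ≥ 3, and the coloring below uses 3 colors, so χ(G) = 3.
A valid 3-coloring: color 1: [9, 10, 11, 13, 19]; color 2: [0, 2, 17, 18, 23]; color 3: [14, 16].

χ(G) = 3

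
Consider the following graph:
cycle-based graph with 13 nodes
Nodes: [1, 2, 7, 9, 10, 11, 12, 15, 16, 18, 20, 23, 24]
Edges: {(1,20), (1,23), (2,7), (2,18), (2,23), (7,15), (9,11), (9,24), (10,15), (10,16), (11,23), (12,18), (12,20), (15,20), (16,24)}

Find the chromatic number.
χ(G) = 3

Clique number ω(G) = 2 (lower bound: χ ≥ ω).
Odd cycle [11, 9, 24, 16, 10, 15, 7, 2, 23] needs 3 colors (χ ≥ 3).
The coloring below uses 3 colors, so χ(G) = 3.
A valid 3-coloring: color 1: [7, 9, 16, 18, 20, 23]; color 2: [1, 2, 11, 12, 15, 24]; color 3: [10].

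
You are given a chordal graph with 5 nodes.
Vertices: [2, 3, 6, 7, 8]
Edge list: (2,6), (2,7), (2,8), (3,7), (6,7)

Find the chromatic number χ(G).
χ(G) = 3

Clique number ω(G) = 3 (lower bound: χ ≥ ω).
The clique on [2, 6, 7] has size 3, forcing χ ≥ 3, and the coloring below uses 3 colors, so χ(G) = 3.
A valid 3-coloring: color 1: [2, 3]; color 2: [7, 8]; color 3: [6].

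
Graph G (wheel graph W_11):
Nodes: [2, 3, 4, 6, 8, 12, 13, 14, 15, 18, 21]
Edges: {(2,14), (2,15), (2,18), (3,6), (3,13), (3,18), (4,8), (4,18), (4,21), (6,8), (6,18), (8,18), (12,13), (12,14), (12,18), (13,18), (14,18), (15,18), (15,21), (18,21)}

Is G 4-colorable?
A valid 4-coloring: color 1: [18]; color 2: [2, 3, 8, 12, 21]; color 3: [4, 6, 13, 14, 15].
(χ(G) = 3 ≤ 4.)

Yes, G is 4-colorable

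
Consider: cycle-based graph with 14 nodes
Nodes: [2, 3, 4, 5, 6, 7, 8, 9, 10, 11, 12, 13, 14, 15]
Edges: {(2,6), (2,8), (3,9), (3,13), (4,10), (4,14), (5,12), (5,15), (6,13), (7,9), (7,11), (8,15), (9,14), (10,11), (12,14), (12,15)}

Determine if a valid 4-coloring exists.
A valid 4-coloring: color 1: [3, 6, 7, 10, 14, 15]; color 2: [2, 4, 9, 11, 12, 13]; color 3: [5, 8].
(χ(G) = 3 ≤ 4.)

Yes, G is 4-colorable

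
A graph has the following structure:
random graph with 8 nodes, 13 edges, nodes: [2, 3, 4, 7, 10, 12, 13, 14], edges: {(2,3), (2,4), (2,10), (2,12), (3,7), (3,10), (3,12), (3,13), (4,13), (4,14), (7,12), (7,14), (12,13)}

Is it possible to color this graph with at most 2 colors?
No, G is not 2-colorable

The clique on vertices [2, 3, 10] has size 3 > 2, so it alone needs 3 colors.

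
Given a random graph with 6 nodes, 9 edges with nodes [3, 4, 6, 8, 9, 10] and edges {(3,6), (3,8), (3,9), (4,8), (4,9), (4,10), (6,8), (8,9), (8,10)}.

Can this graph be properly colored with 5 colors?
Yes, G is 5-colorable

A valid 5-coloring: color 1: [8]; color 2: [3, 4]; color 3: [6, 9, 10].
(χ(G) = 3 ≤ 5.)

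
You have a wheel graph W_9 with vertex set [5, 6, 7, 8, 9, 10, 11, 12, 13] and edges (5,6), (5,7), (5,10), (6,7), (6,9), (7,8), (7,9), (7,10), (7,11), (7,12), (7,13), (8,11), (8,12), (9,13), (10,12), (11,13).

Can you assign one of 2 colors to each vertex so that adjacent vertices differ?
No, G is not 2-colorable

The clique on vertices [5, 7, 10] has size 3 > 2, so it alone needs 3 colors.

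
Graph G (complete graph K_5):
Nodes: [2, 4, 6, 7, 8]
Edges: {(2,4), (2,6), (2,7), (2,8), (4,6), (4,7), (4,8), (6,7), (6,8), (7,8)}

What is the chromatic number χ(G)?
χ(G) = 5

Clique number ω(G) = 5 (lower bound: χ ≥ ω).
The clique on [2, 4, 6, 7, 8] has size 5, forcing χ ≥ 5, and the coloring below uses 5 colors, so χ(G) = 5.
A valid 5-coloring: color 1: [8]; color 2: [7]; color 3: [6]; color 4: [2]; color 5: [4].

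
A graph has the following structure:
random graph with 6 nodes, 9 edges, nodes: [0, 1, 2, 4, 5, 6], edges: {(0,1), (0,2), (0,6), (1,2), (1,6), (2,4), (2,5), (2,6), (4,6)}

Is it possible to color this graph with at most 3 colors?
The clique on vertices [0, 1, 2, 6] has size 4 > 3, so it alone needs 4 colors.

No, G is not 3-colorable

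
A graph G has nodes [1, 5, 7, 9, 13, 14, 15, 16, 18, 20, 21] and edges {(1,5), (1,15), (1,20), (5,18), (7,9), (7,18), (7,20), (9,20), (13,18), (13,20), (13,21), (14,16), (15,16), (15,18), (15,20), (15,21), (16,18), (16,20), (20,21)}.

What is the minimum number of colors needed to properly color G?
χ(G) = 3

Clique number ω(G) = 3 (lower bound: χ ≥ ω).
The clique on [15, 16, 18] has size 3, forcing χ ≥ 3, and the coloring below uses 3 colors, so χ(G) = 3.
A valid 3-coloring: color 1: [14, 18, 20]; color 2: [5, 7, 13, 15]; color 3: [1, 9, 16, 21].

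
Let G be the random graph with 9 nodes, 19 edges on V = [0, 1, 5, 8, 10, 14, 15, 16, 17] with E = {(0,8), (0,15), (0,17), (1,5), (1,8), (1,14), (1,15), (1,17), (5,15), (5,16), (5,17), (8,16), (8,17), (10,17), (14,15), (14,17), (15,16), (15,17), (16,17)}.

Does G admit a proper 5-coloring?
A valid 5-coloring: color 1: [17]; color 2: [8, 10, 15]; color 3: [0, 1, 16]; color 4: [5, 14].
(χ(G) = 4 ≤ 5.)

Yes, G is 5-colorable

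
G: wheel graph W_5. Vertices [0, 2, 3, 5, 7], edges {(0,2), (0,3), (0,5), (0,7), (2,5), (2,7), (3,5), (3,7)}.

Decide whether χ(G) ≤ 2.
The clique on vertices [0, 2, 5] has size 3 > 2, so it alone needs 3 colors.

No, G is not 2-colorable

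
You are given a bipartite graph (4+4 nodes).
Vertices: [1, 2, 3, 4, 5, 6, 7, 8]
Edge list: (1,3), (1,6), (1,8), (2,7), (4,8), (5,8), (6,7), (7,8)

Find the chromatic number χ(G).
Clique number ω(G) = 2 (lower bound: χ ≥ ω).
The graph is bipartite (no odd cycle), so 2 colors suffice: χ(G) = 2.
A valid 2-coloring: color 1: [2, 3, 6, 8]; color 2: [1, 4, 5, 7].

χ(G) = 2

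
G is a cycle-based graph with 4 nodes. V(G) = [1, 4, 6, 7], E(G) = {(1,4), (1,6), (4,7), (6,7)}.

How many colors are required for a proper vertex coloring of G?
χ(G) = 2

Clique number ω(G) = 2 (lower bound: χ ≥ ω).
The graph is bipartite (no odd cycle), so 2 colors suffice: χ(G) = 2.
A valid 2-coloring: color 1: [1, 7]; color 2: [4, 6].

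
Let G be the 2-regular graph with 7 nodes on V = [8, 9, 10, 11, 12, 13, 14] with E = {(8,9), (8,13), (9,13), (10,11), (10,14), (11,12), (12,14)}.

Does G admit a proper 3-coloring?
A valid 3-coloring: color 1: [10, 12, 13]; color 2: [8, 11, 14]; color 3: [9].
(χ(G) = 3 ≤ 3.)

Yes, G is 3-colorable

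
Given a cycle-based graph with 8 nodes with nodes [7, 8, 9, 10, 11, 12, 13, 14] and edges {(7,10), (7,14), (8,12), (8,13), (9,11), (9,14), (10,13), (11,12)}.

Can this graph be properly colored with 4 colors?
Yes, G is 4-colorable

A valid 4-coloring: color 1: [7, 9, 12, 13]; color 2: [8, 10, 11, 14].
(χ(G) = 2 ≤ 4.)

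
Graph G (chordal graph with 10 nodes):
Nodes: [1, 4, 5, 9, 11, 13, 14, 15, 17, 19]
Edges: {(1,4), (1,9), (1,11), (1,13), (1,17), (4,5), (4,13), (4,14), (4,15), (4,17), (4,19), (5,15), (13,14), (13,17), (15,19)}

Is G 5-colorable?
A valid 5-coloring: color 1: [4, 9, 11]; color 2: [1, 14, 15]; color 3: [5, 13, 19]; color 4: [17].
(χ(G) = 4 ≤ 5.)

Yes, G is 5-colorable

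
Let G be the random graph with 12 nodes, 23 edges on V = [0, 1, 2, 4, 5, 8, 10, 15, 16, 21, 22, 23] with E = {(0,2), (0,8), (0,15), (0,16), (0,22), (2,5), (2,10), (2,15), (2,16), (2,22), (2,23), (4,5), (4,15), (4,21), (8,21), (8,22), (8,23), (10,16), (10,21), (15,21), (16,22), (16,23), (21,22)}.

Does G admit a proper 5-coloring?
Yes, G is 5-colorable

A valid 5-coloring: color 1: [1, 2, 4, 8]; color 2: [0, 5, 21, 23]; color 3: [10, 15, 22]; color 4: [16].
(χ(G) = 4 ≤ 5.)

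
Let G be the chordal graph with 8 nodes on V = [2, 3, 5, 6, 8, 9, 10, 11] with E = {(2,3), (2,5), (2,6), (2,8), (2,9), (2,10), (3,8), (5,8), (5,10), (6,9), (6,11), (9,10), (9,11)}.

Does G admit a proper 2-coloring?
The clique on vertices [2, 9, 10] has size 3 > 2, so it alone needs 3 colors.

No, G is not 2-colorable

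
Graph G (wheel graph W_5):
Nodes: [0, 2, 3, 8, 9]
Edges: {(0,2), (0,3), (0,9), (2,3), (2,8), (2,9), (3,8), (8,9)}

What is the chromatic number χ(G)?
χ(G) = 3

Clique number ω(G) = 3 (lower bound: χ ≥ ω).
The clique on [0, 2, 9] has size 3, forcing χ ≥ 3, and the coloring below uses 3 colors, so χ(G) = 3.
A valid 3-coloring: color 1: [2]; color 2: [3, 9]; color 3: [0, 8].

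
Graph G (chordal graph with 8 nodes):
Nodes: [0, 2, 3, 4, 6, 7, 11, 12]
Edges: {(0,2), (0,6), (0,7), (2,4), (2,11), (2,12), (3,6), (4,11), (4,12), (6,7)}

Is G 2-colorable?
The clique on vertices [2, 4, 11] has size 3 > 2, so it alone needs 3 colors.

No, G is not 2-colorable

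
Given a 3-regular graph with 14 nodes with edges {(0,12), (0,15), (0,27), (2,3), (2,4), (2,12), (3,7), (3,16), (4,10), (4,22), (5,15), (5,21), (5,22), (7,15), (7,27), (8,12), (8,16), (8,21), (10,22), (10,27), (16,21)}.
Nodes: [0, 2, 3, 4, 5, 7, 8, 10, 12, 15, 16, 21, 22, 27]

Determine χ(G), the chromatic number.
Clique number ω(G) = 3 (lower bound: χ ≥ ω).
The clique on [4, 10, 22] has size 3, forcing χ ≥ 3, and the coloring below uses 3 colors, so χ(G) = 3.
A valid 3-coloring: color 1: [2, 8, 15, 22, 27]; color 2: [4, 5, 7, 12, 16]; color 3: [0, 3, 10, 21].

χ(G) = 3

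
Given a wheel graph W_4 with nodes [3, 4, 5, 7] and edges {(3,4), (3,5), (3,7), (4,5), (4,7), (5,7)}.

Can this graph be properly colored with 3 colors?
No, G is not 3-colorable

The clique on vertices [3, 4, 5, 7] has size 4 > 3, so it alone needs 4 colors.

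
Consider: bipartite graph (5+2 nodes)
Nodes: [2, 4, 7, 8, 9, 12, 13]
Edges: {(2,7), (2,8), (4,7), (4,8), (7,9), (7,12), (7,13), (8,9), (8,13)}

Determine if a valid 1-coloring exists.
No, G is not 1-colorable

Edge (8,9) forces its endpoints to differ, so 1 color is not enough.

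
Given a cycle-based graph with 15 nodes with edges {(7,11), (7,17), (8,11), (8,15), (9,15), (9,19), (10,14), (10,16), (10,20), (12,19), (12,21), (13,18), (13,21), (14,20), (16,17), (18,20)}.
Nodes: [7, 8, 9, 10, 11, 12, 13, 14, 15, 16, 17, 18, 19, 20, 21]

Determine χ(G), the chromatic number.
χ(G) = 3

Clique number ω(G) = 3 (lower bound: χ ≥ ω).
The clique on [10, 14, 20] has size 3, forcing χ ≥ 3, and the coloring below uses 3 colors, so χ(G) = 3.
A valid 3-coloring: color 1: [10, 11, 15, 17, 18, 19, 21]; color 2: [7, 8, 9, 12, 13, 16, 20]; color 3: [14].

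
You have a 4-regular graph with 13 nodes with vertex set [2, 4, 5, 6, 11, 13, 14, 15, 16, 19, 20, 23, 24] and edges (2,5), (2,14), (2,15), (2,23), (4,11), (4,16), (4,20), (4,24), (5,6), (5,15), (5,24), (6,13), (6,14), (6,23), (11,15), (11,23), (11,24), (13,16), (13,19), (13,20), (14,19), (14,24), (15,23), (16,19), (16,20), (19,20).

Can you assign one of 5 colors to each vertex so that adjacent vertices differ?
Yes, G is 5-colorable

A valid 5-coloring: color 1: [4, 5, 13, 14, 23]; color 2: [6, 15, 20, 24]; color 3: [2, 11, 16]; color 4: [19].
(χ(G) = 4 ≤ 5.)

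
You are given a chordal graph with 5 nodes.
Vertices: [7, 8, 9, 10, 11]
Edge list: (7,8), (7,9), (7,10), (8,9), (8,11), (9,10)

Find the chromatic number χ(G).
χ(G) = 3

Clique number ω(G) = 3 (lower bound: χ ≥ ω).
The clique on [7, 8, 9] has size 3, forcing χ ≥ 3, and the coloring below uses 3 colors, so χ(G) = 3.
A valid 3-coloring: color 1: [8, 10]; color 2: [7, 11]; color 3: [9].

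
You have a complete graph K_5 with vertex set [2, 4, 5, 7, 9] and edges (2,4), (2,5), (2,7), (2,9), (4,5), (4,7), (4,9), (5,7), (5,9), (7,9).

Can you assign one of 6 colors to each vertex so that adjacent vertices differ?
A valid 6-coloring: color 1: [5]; color 2: [9]; color 3: [2]; color 4: [4]; color 5: [7].
(χ(G) = 5 ≤ 6.)

Yes, G is 6-colorable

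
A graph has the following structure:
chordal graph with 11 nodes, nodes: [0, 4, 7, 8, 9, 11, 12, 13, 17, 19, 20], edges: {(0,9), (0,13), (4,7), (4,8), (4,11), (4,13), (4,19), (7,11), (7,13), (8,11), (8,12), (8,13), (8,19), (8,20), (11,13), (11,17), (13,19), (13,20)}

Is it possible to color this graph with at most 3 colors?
No, G is not 3-colorable

The clique on vertices [4, 8, 13, 19] has size 4 > 3, so it alone needs 4 colors.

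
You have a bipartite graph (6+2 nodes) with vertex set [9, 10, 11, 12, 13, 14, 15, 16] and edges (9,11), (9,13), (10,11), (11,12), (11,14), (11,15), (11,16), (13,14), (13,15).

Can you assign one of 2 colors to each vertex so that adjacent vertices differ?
Yes, G is 2-colorable

A valid 2-coloring: color 1: [11, 13]; color 2: [9, 10, 12, 14, 15, 16].
(χ(G) = 2 ≤ 2.)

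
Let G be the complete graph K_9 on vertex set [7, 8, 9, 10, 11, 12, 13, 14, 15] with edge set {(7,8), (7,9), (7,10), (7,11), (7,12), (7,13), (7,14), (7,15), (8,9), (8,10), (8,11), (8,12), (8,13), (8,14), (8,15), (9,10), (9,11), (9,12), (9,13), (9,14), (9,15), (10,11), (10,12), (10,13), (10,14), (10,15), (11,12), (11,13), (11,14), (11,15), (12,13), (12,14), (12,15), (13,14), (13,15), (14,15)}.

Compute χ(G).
Clique number ω(G) = 9 (lower bound: χ ≥ ω).
The clique on [7, 8, 9, 10, 11, 12, 13, 14, 15] has size 9, forcing χ ≥ 9, and the coloring below uses 9 colors, so χ(G) = 9.
A valid 9-coloring: color 1: [15]; color 2: [10]; color 3: [14]; color 4: [7]; color 5: [11]; color 6: [13]; color 7: [12]; color 8: [9]; color 9: [8].

χ(G) = 9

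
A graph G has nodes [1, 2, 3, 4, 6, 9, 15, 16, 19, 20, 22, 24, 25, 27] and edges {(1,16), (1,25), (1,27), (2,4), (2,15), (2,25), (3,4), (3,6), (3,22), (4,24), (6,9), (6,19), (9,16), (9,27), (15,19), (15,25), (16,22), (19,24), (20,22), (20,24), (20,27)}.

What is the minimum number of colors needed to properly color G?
Clique number ω(G) = 3 (lower bound: χ ≥ ω).
The clique on [2, 15, 25] has size 3, forcing χ ≥ 3, and the coloring below uses 3 colors, so χ(G) = 3.
A valid 3-coloring: color 1: [4, 16, 19, 20, 25]; color 2: [1, 3, 9, 15, 24]; color 3: [2, 6, 22, 27].

χ(G) = 3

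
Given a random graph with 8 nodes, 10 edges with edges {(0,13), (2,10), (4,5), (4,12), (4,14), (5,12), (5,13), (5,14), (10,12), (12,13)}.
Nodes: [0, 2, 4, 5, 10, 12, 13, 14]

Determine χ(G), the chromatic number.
Clique number ω(G) = 3 (lower bound: χ ≥ ω).
The clique on [4, 5, 12] has size 3, forcing χ ≥ 3, and the coloring below uses 3 colors, so χ(G) = 3.
A valid 3-coloring: color 1: [0, 2, 12, 14]; color 2: [5, 10]; color 3: [4, 13].

χ(G) = 3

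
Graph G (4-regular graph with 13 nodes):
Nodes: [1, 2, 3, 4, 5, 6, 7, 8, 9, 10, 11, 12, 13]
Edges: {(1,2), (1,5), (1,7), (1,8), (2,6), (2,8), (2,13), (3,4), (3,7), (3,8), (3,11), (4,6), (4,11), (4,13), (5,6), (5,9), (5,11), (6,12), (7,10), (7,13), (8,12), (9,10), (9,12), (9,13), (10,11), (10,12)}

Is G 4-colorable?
Yes, G is 4-colorable

A valid 4-coloring: color 1: [6, 7, 8, 9, 11]; color 2: [1, 3, 12, 13]; color 3: [2, 4, 5, 10].
(χ(G) = 3 ≤ 4.)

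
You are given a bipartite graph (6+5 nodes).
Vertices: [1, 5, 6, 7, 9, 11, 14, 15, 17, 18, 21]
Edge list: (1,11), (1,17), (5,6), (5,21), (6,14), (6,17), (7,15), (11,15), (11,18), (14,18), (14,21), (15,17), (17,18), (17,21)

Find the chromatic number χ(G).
Clique number ω(G) = 2 (lower bound: χ ≥ ω).
The graph is bipartite (no odd cycle), so 2 colors suffice: χ(G) = 2.
A valid 2-coloring: color 1: [5, 7, 9, 11, 14, 17]; color 2: [1, 6, 15, 18, 21].

χ(G) = 2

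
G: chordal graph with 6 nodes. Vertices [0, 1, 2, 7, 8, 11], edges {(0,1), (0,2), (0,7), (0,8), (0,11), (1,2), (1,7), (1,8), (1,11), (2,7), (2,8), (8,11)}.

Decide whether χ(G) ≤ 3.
The clique on vertices [0, 1, 2, 8] has size 4 > 3, so it alone needs 4 colors.

No, G is not 3-colorable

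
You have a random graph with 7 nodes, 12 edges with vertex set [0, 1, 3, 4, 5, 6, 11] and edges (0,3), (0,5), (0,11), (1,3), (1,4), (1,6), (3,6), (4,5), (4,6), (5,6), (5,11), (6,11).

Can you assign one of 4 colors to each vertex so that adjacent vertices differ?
A valid 4-coloring: color 1: [0, 6]; color 2: [1, 5]; color 3: [3, 4, 11].
(χ(G) = 3 ≤ 4.)

Yes, G is 4-colorable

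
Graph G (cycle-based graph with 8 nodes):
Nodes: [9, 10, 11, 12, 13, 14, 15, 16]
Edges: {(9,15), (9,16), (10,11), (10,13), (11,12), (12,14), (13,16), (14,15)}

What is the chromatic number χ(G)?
χ(G) = 2

Clique number ω(G) = 2 (lower bound: χ ≥ ω).
The graph is bipartite (no odd cycle), so 2 colors suffice: χ(G) = 2.
A valid 2-coloring: color 1: [10, 12, 15, 16]; color 2: [9, 11, 13, 14].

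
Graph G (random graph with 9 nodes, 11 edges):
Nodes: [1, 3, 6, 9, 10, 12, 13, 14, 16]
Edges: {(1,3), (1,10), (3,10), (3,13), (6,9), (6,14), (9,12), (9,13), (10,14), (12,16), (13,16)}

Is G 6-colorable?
A valid 6-coloring: color 1: [6, 10, 12, 13]; color 2: [3, 9, 14, 16]; color 3: [1].
(χ(G) = 3 ≤ 6.)

Yes, G is 6-colorable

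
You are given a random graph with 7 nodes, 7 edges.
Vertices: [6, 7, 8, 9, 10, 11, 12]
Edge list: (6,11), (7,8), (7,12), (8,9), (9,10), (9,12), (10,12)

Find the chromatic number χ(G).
χ(G) = 3

Clique number ω(G) = 3 (lower bound: χ ≥ ω).
The clique on [9, 10, 12] has size 3, forcing χ ≥ 3, and the coloring below uses 3 colors, so χ(G) = 3.
A valid 3-coloring: color 1: [7, 9, 11]; color 2: [6, 8, 12]; color 3: [10].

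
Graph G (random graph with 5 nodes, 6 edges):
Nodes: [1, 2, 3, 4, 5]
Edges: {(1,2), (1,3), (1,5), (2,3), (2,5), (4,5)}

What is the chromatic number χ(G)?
Clique number ω(G) = 3 (lower bound: χ ≥ ω).
The clique on [1, 2, 3] has size 3, forcing χ ≥ 3, and the coloring below uses 3 colors, so χ(G) = 3.
A valid 3-coloring: color 1: [2, 4]; color 2: [3, 5]; color 3: [1].

χ(G) = 3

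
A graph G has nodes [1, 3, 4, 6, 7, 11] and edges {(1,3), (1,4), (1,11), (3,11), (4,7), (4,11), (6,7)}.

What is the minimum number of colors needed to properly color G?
Clique number ω(G) = 3 (lower bound: χ ≥ ω).
The clique on [1, 3, 11] has size 3, forcing χ ≥ 3, and the coloring below uses 3 colors, so χ(G) = 3.
A valid 3-coloring: color 1: [3, 4, 6]; color 2: [7, 11]; color 3: [1].

χ(G) = 3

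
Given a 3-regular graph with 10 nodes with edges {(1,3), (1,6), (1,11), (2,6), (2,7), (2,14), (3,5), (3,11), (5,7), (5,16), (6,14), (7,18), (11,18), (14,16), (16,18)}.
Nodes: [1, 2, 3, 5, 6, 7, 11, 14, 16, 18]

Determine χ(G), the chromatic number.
χ(G) = 3

Clique number ω(G) = 3 (lower bound: χ ≥ ω).
The clique on [1, 3, 11] has size 3, forcing χ ≥ 3, and the coloring below uses 3 colors, so χ(G) = 3.
A valid 3-coloring: color 1: [3, 6, 7, 16]; color 2: [5, 11, 14]; color 3: [1, 2, 18].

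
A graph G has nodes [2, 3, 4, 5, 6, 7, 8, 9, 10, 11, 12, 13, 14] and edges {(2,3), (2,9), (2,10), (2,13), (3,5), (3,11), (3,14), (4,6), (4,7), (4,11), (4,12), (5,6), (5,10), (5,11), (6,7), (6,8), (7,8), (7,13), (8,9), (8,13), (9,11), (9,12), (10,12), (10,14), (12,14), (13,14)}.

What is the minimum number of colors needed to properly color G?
Clique number ω(G) = 3 (lower bound: χ ≥ ω).
The clique on [4, 6, 7] has size 3, forcing χ ≥ 3, and the coloring below uses 3 colors, so χ(G) = 3.
A valid 3-coloring: color 1: [3, 6, 9, 10, 13]; color 2: [2, 4, 5, 8, 14]; color 3: [7, 11, 12].

χ(G) = 3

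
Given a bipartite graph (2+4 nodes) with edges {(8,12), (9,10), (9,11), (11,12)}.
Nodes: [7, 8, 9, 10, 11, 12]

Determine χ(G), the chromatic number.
Clique number ω(G) = 2 (lower bound: χ ≥ ω).
The graph is bipartite (no odd cycle), so 2 colors suffice: χ(G) = 2.
A valid 2-coloring: color 1: [7, 9, 12]; color 2: [8, 10, 11].

χ(G) = 2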